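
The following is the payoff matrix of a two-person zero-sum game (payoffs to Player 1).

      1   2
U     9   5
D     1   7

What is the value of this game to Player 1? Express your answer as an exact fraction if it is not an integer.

Row minima: U → 5, D → 1; maximin = 5.
Column maxima: 1 → 9, 2 → 7; minimax = 7.
5 ≠ 7, so there is no saddle point; optimal play is mixed.
Let Player 1 play U with probability p. Expected payoff against 1: 9p + 1(1−p) = 8p + 1; against 2: 5p + 7(1−p) = −2p + 7.
Setting these equal: 8p + 1 = −2p + 7 ⇒ 10p = 6 ⇒ p = 3/5, and the value is (8)·(3/5) + 1 = 29/5.
For Player 2: with q = P(1), equating U's and D's payoffs gives 4q + 5 = −6q + 7 ⇒ q = 1/5.

29/5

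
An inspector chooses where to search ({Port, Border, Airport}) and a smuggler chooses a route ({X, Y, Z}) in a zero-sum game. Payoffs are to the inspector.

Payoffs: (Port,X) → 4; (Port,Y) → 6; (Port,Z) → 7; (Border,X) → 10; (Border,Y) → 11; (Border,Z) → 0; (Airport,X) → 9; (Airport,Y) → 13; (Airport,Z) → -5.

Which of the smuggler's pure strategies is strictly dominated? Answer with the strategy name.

X holds the inspector's payoff strictly below Y in every row: 4 < 6, 10 < 11, 9 < 13.
So Y is strictly dominated for the smuggler.

Y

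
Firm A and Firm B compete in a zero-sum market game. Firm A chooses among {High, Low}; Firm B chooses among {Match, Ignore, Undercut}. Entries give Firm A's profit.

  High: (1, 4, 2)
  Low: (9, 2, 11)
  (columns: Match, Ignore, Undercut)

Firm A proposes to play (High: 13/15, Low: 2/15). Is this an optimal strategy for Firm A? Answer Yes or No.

No

Against Match this mix gives (13/15)·1 + (2/15)·9 = 31/15.
Against Ignore this mix gives (13/15)·4 + (2/15)·2 = 56/15.
Against Undercut this mix gives (13/15)·2 + (2/15)·11 = 16/5.
Firm B will play Match, holding Firm A to 31/15. Shifting weight toward the row that does better against Match would raise this floor (the equalizing mix achieves 17/5 against both Match and Ignore), so the proposed strategy is not optimal.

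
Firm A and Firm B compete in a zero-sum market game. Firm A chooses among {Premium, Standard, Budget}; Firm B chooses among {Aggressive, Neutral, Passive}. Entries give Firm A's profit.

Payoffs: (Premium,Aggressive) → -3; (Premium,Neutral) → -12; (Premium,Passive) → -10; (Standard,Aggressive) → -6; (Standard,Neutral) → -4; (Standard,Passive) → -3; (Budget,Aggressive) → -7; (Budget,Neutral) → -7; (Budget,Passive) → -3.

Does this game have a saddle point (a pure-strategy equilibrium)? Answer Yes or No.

No

Row minima: Premium → -12, Standard → -6, Budget → -7; maximin = -6.
Column maxima: Aggressive → -3, Neutral → -4, Passive → -3; minimax = -4.
-6 ≠ -4, so no pure-strategy equilibrium exists.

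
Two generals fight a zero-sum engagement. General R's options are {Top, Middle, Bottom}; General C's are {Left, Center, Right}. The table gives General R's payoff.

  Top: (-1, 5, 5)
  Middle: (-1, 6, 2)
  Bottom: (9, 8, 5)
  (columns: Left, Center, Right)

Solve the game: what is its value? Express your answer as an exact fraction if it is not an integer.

5

Row minima: Top → -1, Middle → -1, Bottom → 5; maximin = 5.
Column maxima: Left → 9, Center → 8, Right → 5; minimax = 5.
Since maximin = minimax = 5, there is a saddle point and the value is 5.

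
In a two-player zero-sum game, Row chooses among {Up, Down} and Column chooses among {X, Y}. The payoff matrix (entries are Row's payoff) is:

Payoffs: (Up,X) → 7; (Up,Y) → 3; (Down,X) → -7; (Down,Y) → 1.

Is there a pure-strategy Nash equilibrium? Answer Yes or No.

Row minima: Up → 3, Down → -7; maximin = 3.
Column maxima: X → 7, Y → 3; minimax = 3.
maximin = minimax = 3, so a saddle point exists.

Yes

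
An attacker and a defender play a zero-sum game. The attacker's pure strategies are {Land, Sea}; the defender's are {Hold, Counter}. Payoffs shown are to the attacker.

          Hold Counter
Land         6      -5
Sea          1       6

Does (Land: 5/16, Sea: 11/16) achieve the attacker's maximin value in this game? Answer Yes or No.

Yes

Against Hold this mix gives (5/16)·6 + (11/16)·1 = 41/16.
Against Counter this mix gives (5/16)·(-5) + (11/16)·6 = 41/16.
All of the defender's active replies (Hold, Counter) yield 41/16, and no column does worse for the attacker. The mix makes the defender indifferent and guarantees 41/16, so it is optimal.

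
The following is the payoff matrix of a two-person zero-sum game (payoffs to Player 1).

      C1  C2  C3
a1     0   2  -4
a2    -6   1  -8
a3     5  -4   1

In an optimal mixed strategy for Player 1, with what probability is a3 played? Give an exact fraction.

Row minima: a1 → -4, a2 → -8, a3 → -4; maximin = -4.
Column maxima: C1 → 5, C2 → 2, C3 → 1; minimax = 1.
-4 ≠ 1, so there is no saddle point; optimal play is mixed.
a2 is strictly dominated by a1, so Player 1 never plays it.
C1 is strictly dominated by C3 (it gives Player 1 strictly more in every row), so Player 2 never plays it.
On the remaining 2×2 (a1, a3 vs C2, C3):
Let Player 1 play a1 with probability p. Expected payoff against C2: 2p + (-4)(1−p) = 6p − 4; against C3: (-4)p + 1(1−p) = −5p + 1.
Setting these equal: 6p − 4 = −5p + 1 ⇒ 11p = 5 ⇒ p = 5/11, and the value is (6)·(5/11) − 4 = -14/11.
For Player 2: with q = P(C2), equating a1's and a3's payoffs gives 6q − 4 = −5q + 1 ⇒ q = 5/11.

6/11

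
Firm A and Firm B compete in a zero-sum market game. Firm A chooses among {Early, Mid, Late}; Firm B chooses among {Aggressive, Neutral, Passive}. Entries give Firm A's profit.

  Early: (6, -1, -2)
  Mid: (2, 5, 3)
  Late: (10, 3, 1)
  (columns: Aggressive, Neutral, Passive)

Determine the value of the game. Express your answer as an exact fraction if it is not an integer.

Row minima: Early → -2, Mid → 2, Late → 1; maximin = 2.
Column maxima: Aggressive → 10, Neutral → 5, Passive → 3; minimax = 3.
2 ≠ 3, so there is no saddle point; optimal play is mixed.
Early is strictly dominated by Late, so Firm A never plays it.
Neutral is strictly dominated by Passive (it gives Firm A strictly more in every row), so Firm B never plays it.
On the remaining 2×2 (Mid, Late vs Aggressive, Passive):
Let Firm A play Mid with probability p. Expected payoff against Aggressive: 2p + 10(1−p) = −8p + 10; against Passive: 3p + 1(1−p) = 2p + 1.
Setting these equal: −8p + 10 = 2p + 1 ⇒ −10p = -9 ⇒ p = 9/10, and the value is (-8)·(9/10) + 10 = 14/5.
For Firm B: with q = P(Aggressive), equating Mid's and Late's payoffs gives −q + 3 = 9q + 1 ⇒ q = 1/5.

14/5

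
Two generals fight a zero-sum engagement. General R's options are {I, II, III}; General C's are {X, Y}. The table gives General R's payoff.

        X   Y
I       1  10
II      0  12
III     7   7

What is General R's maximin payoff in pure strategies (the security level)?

7

Row minima: I → 1, II → 0, III → 7.
The best of these is 7.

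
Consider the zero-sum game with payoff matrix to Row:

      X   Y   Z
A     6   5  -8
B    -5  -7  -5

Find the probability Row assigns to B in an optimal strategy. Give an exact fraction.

13/15

Row minima: A → -8, B → -7; maximin = -7.
Column maxima: X → 6, Y → 5, Z → -5; minimax = -5.
-7 ≠ -5, so there is no saddle point; optimal play is mixed.
X is strictly dominated by Y (it gives Row strictly more in every row), so Column never plays it.
On the remaining 2×2 (A, B vs Y, Z):
Let Row play A with probability p. Expected payoff against Y: 5p + (-7)(1−p) = 12p − 7; against Z: (-8)p + (-5)(1−p) = −3p − 5.
Setting these equal: 12p − 7 = −3p − 5 ⇒ 15p = 2 ⇒ p = 2/15, and the value is (12)·(2/15) − 7 = -27/5.
For Column: with q = P(Y), equating A's and B's payoffs gives 13q − 8 = −2q − 5 ⇒ q = 1/5.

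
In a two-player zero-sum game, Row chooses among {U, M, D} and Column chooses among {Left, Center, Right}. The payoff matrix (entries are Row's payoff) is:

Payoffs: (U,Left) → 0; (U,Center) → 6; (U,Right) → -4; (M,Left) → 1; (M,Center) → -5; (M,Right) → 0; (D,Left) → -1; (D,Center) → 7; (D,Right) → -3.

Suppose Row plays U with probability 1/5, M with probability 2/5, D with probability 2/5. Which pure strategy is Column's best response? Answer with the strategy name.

Right

If Column plays Left, Row's expected payoff is (1/5)·0 + (2/5)·1 + (2/5)·(-1) = 0.
If Column plays Center, Row's expected payoff is (1/5)·6 + (2/5)·(-5) + (2/5)·7 = 2.
If Column plays Right, Row's expected payoff is (1/5)·(-4) + (2/5)·0 + (2/5)·(-3) = -2.
Column minimizes Row's payoff; the smallest is -2, so the best response is Right.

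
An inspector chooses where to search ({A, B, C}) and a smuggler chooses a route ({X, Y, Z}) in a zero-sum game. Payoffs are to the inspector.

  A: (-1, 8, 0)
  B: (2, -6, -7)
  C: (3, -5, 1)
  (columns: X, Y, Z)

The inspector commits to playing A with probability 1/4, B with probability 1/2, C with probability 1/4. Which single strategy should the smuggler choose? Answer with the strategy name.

If the smuggler plays X, the inspector's expected payoff is (1/4)·(-1) + (1/2)·2 + (1/4)·3 = 3/2.
If the smuggler plays Y, the inspector's expected payoff is (1/4)·8 + (1/2)·(-6) + (1/4)·(-5) = -9/4.
If the smuggler plays Z, the inspector's expected payoff is (1/4)·0 + (1/2)·(-7) + (1/4)·1 = -13/4.
The smuggler minimizes the inspector's payoff; the smallest is -13/4, so the best response is Z.

Z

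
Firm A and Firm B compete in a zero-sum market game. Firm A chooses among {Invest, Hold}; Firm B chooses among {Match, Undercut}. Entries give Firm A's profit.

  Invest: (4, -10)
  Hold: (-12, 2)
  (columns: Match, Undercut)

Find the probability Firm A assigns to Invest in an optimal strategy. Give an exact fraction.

Row minima: Invest → -10, Hold → -12; maximin = -10.
Column maxima: Match → 4, Undercut → 2; minimax = 2.
-10 ≠ 2, so there is no saddle point; optimal play is mixed.
Let Firm A play Invest with probability p. Expected payoff against Match: 4p + (-12)(1−p) = 16p − 12; against Undercut: (-10)p + 2(1−p) = −12p + 2.
Setting these equal: 16p − 12 = −12p + 2 ⇒ 28p = 14 ⇒ p = 1/2, and the value is (16)·(1/2) − 12 = -4.
For Firm B: with q = P(Match), equating Invest's and Hold's payoffs gives 14q − 10 = −14q + 2 ⇒ q = 3/7.

1/2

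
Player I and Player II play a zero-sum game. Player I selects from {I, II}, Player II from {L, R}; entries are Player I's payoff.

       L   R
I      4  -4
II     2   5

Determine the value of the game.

28/11

Row minima: I → -4, II → 2; maximin = 2.
Column maxima: L → 4, R → 5; minimax = 4.
2 ≠ 4, so there is no saddle point; optimal play is mixed.
Let Player I play I with probability p. Expected payoff against L: 4p + 2(1−p) = 2p + 2; against R: (-4)p + 5(1−p) = −9p + 5.
Setting these equal: 2p + 2 = −9p + 5 ⇒ 11p = 3 ⇒ p = 3/11, and the value is (2)·(3/11) + 2 = 28/11.
For Player II: with q = P(L), equating I's and II's payoffs gives 8q − 4 = −3q + 5 ⇒ q = 9/11.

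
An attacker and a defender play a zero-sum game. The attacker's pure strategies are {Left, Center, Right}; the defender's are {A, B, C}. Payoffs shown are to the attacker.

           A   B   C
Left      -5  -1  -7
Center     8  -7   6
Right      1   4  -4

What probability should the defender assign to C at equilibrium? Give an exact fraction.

11/21

Row minima: Left → -7, Center → -7, Right → -4; maximin = -4.
Column maxima: A → 8, B → 4, C → 6; minimax = 4.
-4 ≠ 4, so there is no saddle point; optimal play is mixed.
Left is strictly dominated by Right, so the attacker never plays it.
A is strictly dominated by C (it gives the attacker strictly more in every row), so the defender never plays it.
On the remaining 2×2 (Center, Right vs B, C):
Let the attacker play Center with probability p. Expected payoff against B: (-7)p + 4(1−p) = −11p + 4; against C: 6p + (-4)(1−p) = 10p − 4.
Setting these equal: −11p + 4 = 10p − 4 ⇒ −21p = -8 ⇒ p = 8/21, and the value is (-11)·(8/21) + 4 = -4/21.
For the defender: with q = P(B), equating Center's and Right's payoffs gives −13q + 6 = 8q − 4 ⇒ q = 10/21.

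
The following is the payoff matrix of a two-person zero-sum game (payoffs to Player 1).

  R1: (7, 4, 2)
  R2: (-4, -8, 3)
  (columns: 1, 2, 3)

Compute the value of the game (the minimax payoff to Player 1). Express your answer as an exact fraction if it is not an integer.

Row minima: R1 → 2, R2 → -8; maximin = 2.
Column maxima: 1 → 7, 2 → 4, 3 → 3; minimax = 3.
2 ≠ 3, so there is no saddle point; optimal play is mixed.
1 is strictly dominated by 2 (it gives Player 1 strictly more in every row), so Player 2 never plays it.
On the remaining 2×2 (R1, R2 vs 2, 3):
Let Player 1 play R1 with probability p. Expected payoff against 2: 4p + (-8)(1−p) = 12p − 8; against 3: 2p + 3(1−p) = −p + 3.
Setting these equal: 12p − 8 = −p + 3 ⇒ 13p = 11 ⇒ p = 11/13, and the value is (12)·(11/13) − 8 = 28/13.
For Player 2: with q = P(2), equating R1's and R2's payoffs gives 2q + 2 = −11q + 3 ⇒ q = 1/13.

28/13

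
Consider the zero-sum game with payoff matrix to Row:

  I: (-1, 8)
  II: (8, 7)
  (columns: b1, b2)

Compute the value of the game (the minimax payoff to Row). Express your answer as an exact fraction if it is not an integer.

71/10

Row minima: I → -1, II → 7; maximin = 7.
Column maxima: b1 → 8, b2 → 8; minimax = 8.
7 ≠ 8, so there is no saddle point; optimal play is mixed.
Let Row play I with probability p. Expected payoff against b1: (-1)p + 8(1−p) = −9p + 8; against b2: 8p + 7(1−p) = p + 7.
Setting these equal: −9p + 8 = p + 7 ⇒ −10p = -1 ⇒ p = 1/10, and the value is (-9)·(1/10) + 8 = 71/10.
For Column: with q = P(b1), equating I's and II's payoffs gives −9q + 8 = q + 7 ⇒ q = 1/10.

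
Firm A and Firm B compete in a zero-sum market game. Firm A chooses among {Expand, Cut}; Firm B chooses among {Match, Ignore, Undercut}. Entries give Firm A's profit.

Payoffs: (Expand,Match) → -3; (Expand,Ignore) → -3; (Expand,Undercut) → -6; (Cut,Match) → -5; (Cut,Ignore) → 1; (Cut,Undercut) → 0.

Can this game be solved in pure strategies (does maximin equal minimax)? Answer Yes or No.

Row minima: Expand → -6, Cut → -5; maximin = -5.
Column maxima: Match → -3, Ignore → 1, Undercut → 0; minimax = -3.
-5 ≠ -3, so no pure-strategy equilibrium exists.

No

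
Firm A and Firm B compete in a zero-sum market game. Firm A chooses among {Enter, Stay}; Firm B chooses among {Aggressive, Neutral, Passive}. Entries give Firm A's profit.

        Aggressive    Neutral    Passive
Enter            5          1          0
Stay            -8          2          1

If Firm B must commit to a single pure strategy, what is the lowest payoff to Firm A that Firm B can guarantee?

1

Column maxima: Aggressive → 5, Neutral → 2, Passive → 1.
The smallest of these is 1.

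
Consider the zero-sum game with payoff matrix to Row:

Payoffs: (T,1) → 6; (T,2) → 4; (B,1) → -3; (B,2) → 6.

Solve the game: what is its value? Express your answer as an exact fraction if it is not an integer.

48/11

Row minima: T → 4, B → -3; maximin = 4.
Column maxima: 1 → 6, 2 → 6; minimax = 6.
4 ≠ 6, so there is no saddle point; optimal play is mixed.
Let Row play T with probability p. Expected payoff against 1: 6p + (-3)(1−p) = 9p − 3; against 2: 4p + 6(1−p) = −2p + 6.
Setting these equal: 9p − 3 = −2p + 6 ⇒ 11p = 9 ⇒ p = 9/11, and the value is (9)·(9/11) − 3 = 48/11.
For Column: with q = P(1), equating T's and B's payoffs gives 2q + 4 = −9q + 6 ⇒ q = 2/11.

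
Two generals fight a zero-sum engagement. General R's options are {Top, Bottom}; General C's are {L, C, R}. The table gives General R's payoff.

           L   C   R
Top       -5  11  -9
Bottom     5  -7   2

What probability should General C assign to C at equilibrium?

11/29

Row minima: Top → -9, Bottom → -7; maximin = -7.
Column maxima: L → 5, C → 11, R → 2; minimax = 2.
-7 ≠ 2, so there is no saddle point; optimal play is mixed.
L is strictly dominated by R (it gives General R strictly more in every row), so General C never plays it.
On the remaining 2×2 (Top, Bottom vs C, R):
Let General R play Top with probability p. Expected payoff against C: 11p + (-7)(1−p) = 18p − 7; against R: (-9)p + 2(1−p) = −11p + 2.
Setting these equal: 18p − 7 = −11p + 2 ⇒ 29p = 9 ⇒ p = 9/29, and the value is (18)·(9/29) − 7 = -41/29.
For General C: with q = P(C), equating Top's and Bottom's payoffs gives 20q − 9 = −9q + 2 ⇒ q = 11/29.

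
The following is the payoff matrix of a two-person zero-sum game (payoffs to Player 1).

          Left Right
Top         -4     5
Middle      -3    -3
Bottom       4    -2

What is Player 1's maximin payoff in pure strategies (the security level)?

-2

Row minima: Top → -4, Middle → -3, Bottom → -2.
The best of these is -2.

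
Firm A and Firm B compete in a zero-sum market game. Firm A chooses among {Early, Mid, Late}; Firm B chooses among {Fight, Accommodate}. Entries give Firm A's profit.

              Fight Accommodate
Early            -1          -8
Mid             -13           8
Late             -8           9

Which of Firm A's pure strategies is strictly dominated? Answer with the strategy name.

Late gives a strictly higher payoff than Mid against every column: -8 > -13, 9 > 8.
So Mid is strictly dominated and Firm A never plays it.

Mid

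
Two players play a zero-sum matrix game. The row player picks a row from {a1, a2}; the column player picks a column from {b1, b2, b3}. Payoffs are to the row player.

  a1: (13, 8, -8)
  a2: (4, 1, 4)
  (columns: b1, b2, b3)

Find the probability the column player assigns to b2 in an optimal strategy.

12/19

Row minima: a1 → -8, a2 → 1; maximin = 1.
Column maxima: b1 → 13, b2 → 8, b3 → 4; minimax = 4.
1 ≠ 4, so there is no saddle point; optimal play is mixed.
b1 is strictly dominated by b2 (it gives the row player strictly more in every row), so the column player never plays it.
On the remaining 2×2 (a1, a2 vs b2, b3):
Let the row player play a1 with probability p. Expected payoff against b2: 8p + 1(1−p) = 7p + 1; against b3: (-8)p + 4(1−p) = −12p + 4.
Setting these equal: 7p + 1 = −12p + 4 ⇒ 19p = 3 ⇒ p = 3/19, and the value is (7)·(3/19) + 1 = 40/19.
For the column player: with q = P(b2), equating a1's and a2's payoffs gives 16q − 8 = −3q + 4 ⇒ q = 12/19.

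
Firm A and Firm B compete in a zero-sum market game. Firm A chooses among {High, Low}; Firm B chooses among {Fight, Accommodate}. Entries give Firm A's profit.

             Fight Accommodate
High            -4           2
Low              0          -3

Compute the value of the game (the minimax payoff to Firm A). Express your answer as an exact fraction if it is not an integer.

-4/3

Row minima: High → -4, Low → -3; maximin = -3.
Column maxima: Fight → 0, Accommodate → 2; minimax = 0.
-3 ≠ 0, so there is no saddle point; optimal play is mixed.
Let Firm A play High with probability p. Expected payoff against Fight: (-4)p + 0(1−p) = −4p; against Accommodate: 2p + (-3)(1−p) = 5p − 3.
Setting these equal: −4p = 5p − 3 ⇒ −9p = -3 ⇒ p = 1/3, and the value is (-4)·(1/3) = -4/3.
For Firm B: with q = P(Fight), equating High's and Low's payoffs gives −6q + 2 = 3q − 3 ⇒ q = 5/9.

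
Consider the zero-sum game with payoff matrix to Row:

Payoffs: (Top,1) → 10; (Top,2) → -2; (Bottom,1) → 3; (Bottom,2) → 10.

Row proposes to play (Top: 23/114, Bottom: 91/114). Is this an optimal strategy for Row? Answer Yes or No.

Against 1 this mix gives (23/114)·10 + (91/114)·3 = 503/114.
Against 2 this mix gives (23/114)·(-2) + (91/114)·10 = 144/19.
Column will play 1, holding Row to 503/114. Shifting weight toward the row that does better against 1 would raise this floor (the equalizing mix achieves 106/19 against both 1 and 2), so the proposed strategy is not optimal.

No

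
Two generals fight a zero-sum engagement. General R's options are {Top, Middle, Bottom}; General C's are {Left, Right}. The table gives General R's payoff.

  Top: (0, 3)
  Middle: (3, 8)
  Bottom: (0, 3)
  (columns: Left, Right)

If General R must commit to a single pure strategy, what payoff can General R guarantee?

Row minima: Top → 0, Middle → 3, Bottom → 0.
The best of these is 3.

3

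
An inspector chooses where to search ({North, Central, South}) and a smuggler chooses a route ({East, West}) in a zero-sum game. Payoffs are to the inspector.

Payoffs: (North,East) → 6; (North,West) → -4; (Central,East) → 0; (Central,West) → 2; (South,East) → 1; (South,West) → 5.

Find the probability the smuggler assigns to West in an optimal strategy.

Row minima: North → -4, Central → 0, South → 1; maximin = 1.
Column maxima: East → 6, West → 5; minimax = 5.
1 ≠ 5, so there is no saddle point; optimal play is mixed.
Central is strictly dominated by South, so the inspector never plays it.
On the remaining 2×2 (North, South vs East, West):
Let the inspector play North with probability p. Expected payoff against East: 6p + 1(1−p) = 5p + 1; against West: (-4)p + 5(1−p) = −9p + 5.
Setting these equal: 5p + 1 = −9p + 5 ⇒ 14p = 4 ⇒ p = 2/7, and the value is (5)·(2/7) + 1 = 17/7.
For the smuggler: with q = P(East), equating North's and South's payoffs gives 10q − 4 = −4q + 5 ⇒ q = 9/14.

5/14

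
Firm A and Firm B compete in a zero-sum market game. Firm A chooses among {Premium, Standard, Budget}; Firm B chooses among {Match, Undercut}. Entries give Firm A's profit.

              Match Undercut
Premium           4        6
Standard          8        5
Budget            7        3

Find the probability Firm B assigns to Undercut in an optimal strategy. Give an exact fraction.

Row minima: Premium → 4, Standard → 5, Budget → 3; maximin = 5.
Column maxima: Match → 8, Undercut → 6; minimax = 6.
5 ≠ 6, so there is no saddle point; optimal play is mixed.
Budget is strictly dominated by Standard, so Firm A never plays it.
On the remaining 2×2 (Premium, Standard vs Match, Undercut):
Let Firm A play Premium with probability p. Expected payoff against Match: 4p + 8(1−p) = −4p + 8; against Undercut: 6p + 5(1−p) = p + 5.
Setting these equal: −4p + 8 = p + 5 ⇒ −5p = -3 ⇒ p = 3/5, and the value is (-4)·(3/5) + 8 = 28/5.
For Firm B: with q = P(Match), equating Premium's and Standard's payoffs gives −2q + 6 = 3q + 5 ⇒ q = 1/5.

4/5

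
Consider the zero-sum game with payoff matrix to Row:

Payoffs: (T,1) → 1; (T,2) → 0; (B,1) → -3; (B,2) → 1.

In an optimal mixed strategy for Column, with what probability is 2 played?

Row minima: T → 0, B → -3; maximin = 0.
Column maxima: 1 → 1, 2 → 1; minimax = 1.
0 ≠ 1, so there is no saddle point; optimal play is mixed.
Let Row play T with probability p. Expected payoff against 1: 1p + (-3)(1−p) = 4p − 3; against 2: 0p + 1(1−p) = −p + 1.
Setting these equal: 4p − 3 = −p + 1 ⇒ 5p = 4 ⇒ p = 4/5, and the value is (4)·(4/5) − 3 = 1/5.
For Column: with q = P(1), equating T's and B's payoffs gives q = −4q + 1 ⇒ q = 1/5.

4/5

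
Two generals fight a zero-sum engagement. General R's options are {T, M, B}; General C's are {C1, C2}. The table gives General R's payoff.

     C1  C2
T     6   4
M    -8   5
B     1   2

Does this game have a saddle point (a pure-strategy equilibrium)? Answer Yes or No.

No

Row minima: T → 4, M → -8, B → 1; maximin = 4.
Column maxima: C1 → 6, C2 → 5; minimax = 5.
4 ≠ 5, so no pure-strategy equilibrium exists.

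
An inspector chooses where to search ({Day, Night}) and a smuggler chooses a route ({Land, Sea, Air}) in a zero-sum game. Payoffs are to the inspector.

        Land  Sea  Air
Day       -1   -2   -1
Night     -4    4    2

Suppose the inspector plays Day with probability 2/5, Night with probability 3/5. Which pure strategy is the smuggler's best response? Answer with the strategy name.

Land

If the smuggler plays Land, the inspector's expected payoff is (2/5)·(-1) + (3/5)·(-4) = -14/5.
If the smuggler plays Sea, the inspector's expected payoff is (2/5)·(-2) + (3/5)·4 = 8/5.
If the smuggler plays Air, the inspector's expected payoff is (2/5)·(-1) + (3/5)·2 = 4/5.
The smuggler minimizes the inspector's payoff; the smallest is -14/5, so the best response is Land.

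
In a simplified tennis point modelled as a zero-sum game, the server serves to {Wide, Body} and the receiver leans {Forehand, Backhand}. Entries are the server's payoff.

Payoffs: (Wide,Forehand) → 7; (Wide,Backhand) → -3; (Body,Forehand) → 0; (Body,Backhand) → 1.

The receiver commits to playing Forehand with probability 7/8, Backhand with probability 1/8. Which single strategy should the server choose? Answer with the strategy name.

Expected payoff of Wide: (7/8)·7 + (1/8)·(-3) = 23/4.
Expected payoff of Body: (7/8)·0 + (1/8)·1 = 1/8.
The largest is 23/4, so the server's best response is Wide.

Wide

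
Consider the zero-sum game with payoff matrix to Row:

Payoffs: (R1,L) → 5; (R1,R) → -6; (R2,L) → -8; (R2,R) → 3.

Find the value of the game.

-3/2

Row minima: R1 → -6, R2 → -8; maximin = -6.
Column maxima: L → 5, R → 3; minimax = 3.
-6 ≠ 3, so there is no saddle point; optimal play is mixed.
Let Row play R1 with probability p. Expected payoff against L: 5p + (-8)(1−p) = 13p − 8; against R: (-6)p + 3(1−p) = −9p + 3.
Setting these equal: 13p − 8 = −9p + 3 ⇒ 22p = 11 ⇒ p = 1/2, and the value is (13)·(1/2) − 8 = -3/2.
For Column: with q = P(L), equating R1's and R2's payoffs gives 11q − 6 = −11q + 3 ⇒ q = 9/22.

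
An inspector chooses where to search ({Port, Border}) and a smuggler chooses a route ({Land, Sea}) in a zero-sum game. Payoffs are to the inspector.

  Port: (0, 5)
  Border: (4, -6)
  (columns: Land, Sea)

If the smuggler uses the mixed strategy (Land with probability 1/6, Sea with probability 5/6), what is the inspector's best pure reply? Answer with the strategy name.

Expected payoff of Port: (1/6)·0 + (5/6)·5 = 25/6.
Expected payoff of Border: (1/6)·4 + (5/6)·(-6) = -13/3.
The largest is 25/6, so the inspector's best response is Port.

Port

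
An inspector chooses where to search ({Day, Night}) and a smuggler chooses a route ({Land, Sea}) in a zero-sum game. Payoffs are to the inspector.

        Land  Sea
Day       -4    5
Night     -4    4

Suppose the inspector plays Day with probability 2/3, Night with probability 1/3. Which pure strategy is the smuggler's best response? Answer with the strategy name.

If the smuggler plays Land, the inspector's expected payoff is (2/3)·(-4) + (1/3)·(-4) = -4.
If the smuggler plays Sea, the inspector's expected payoff is (2/3)·5 + (1/3)·4 = 14/3.
The smuggler minimizes the inspector's payoff; the smallest is -4, so the best response is Land.

Land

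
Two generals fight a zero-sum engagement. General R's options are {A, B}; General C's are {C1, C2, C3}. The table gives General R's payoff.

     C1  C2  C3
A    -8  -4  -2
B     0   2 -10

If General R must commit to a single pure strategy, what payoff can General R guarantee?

-8

Row minima: A → -8, B → -10.
The best of these is -8.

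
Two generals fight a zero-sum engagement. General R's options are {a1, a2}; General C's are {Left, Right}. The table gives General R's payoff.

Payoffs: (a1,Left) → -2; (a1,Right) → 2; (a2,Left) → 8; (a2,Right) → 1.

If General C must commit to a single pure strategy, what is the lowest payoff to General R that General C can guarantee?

2

Column maxima: Left → 8, Right → 2.
The smallest of these is 2.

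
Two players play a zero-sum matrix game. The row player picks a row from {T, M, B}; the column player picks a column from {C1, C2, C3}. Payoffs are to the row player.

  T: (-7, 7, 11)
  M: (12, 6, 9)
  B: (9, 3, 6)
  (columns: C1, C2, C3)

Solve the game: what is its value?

Row minima: T → -7, M → 6, B → 3; maximin = 6.
Column maxima: C1 → 12, C2 → 7, C3 → 11; minimax = 7.
6 ≠ 7, so there is no saddle point; optimal play is mixed.
B is strictly dominated by M, so the row player never plays it.
C3 is strictly dominated by C2 (it gives the row player strictly more in every row), so the column player never plays it.
On the remaining 2×2 (T, M vs C1, C2):
Let the row player play T with probability p. Expected payoff against C1: (-7)p + 12(1−p) = −19p + 12; against C2: 7p + 6(1−p) = p + 6.
Setting these equal: −19p + 12 = p + 6 ⇒ −20p = -6 ⇒ p = 3/10, and the value is (-19)·(3/10) + 12 = 63/10.
For the column player: with q = P(C1), equating T's and M's payoffs gives −14q + 7 = 6q + 6 ⇒ q = 1/20.

63/10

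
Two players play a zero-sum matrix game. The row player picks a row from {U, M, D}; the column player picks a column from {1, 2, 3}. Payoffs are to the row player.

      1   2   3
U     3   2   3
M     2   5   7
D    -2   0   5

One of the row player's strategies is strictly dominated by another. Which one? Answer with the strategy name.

D

M gives a strictly higher payoff than D against every column: 2 > -2, 5 > 0, 7 > 5.
So D is strictly dominated and the row player never plays it.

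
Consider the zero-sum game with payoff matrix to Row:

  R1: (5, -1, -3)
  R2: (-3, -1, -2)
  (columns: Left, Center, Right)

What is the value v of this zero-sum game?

-19/9

Row minima: R1 → -3, R2 → -3; maximin = -3.
Column maxima: Left → 5, Center → -1, Right → -2; minimax = -2.
-3 ≠ -2, so there is no saddle point; optimal play is mixed.
Center is strictly dominated by Right (it gives Row strictly more in every row), so Column never plays it.
On the remaining 2×2 (R1, R2 vs Left, Right):
Let Row play R1 with probability p. Expected payoff against Left: 5p + (-3)(1−p) = 8p − 3; against Right: (-3)p + (-2)(1−p) = −p − 2.
Setting these equal: 8p − 3 = −p − 2 ⇒ 9p = 1 ⇒ p = 1/9, and the value is (8)·(1/9) − 3 = -19/9.
For Column: with q = P(Left), equating R1's and R2's payoffs gives 8q − 3 = −q − 2 ⇒ q = 1/9.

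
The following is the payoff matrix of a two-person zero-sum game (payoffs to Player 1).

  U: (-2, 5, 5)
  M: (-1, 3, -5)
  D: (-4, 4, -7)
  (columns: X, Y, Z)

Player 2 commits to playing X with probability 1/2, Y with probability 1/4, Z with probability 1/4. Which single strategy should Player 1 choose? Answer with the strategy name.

U

Expected payoff of U: (1/2)·(-2) + (1/4)·5 + (1/4)·5 = 3/2.
Expected payoff of M: (1/2)·(-1) + (1/4)·3 + (1/4)·(-5) = -1.
Expected payoff of D: (1/2)·(-4) + (1/4)·4 + (1/4)·(-7) = -11/4.
The largest is 3/2, so Player 1's best response is U.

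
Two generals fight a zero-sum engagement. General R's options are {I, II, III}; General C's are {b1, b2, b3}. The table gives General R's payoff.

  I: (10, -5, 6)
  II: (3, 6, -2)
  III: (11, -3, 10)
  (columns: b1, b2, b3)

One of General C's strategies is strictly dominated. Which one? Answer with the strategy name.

b1

b3 holds General R's payoff strictly below b1 in every row: 6 < 10, -2 < 3, 10 < 11.
So b1 is strictly dominated for General C.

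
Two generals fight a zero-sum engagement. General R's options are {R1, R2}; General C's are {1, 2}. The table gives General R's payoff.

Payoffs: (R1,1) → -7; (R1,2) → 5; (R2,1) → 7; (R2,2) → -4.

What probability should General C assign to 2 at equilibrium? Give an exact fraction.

14/23

Row minima: R1 → -7, R2 → -4; maximin = -4.
Column maxima: 1 → 7, 2 → 5; minimax = 5.
-4 ≠ 5, so there is no saddle point; optimal play is mixed.
Let General R play R1 with probability p. Expected payoff against 1: (-7)p + 7(1−p) = −14p + 7; against 2: 5p + (-4)(1−p) = 9p − 4.
Setting these equal: −14p + 7 = 9p − 4 ⇒ −23p = -11 ⇒ p = 11/23, and the value is (-14)·(11/23) + 7 = 7/23.
For General C: with q = P(1), equating R1's and R2's payoffs gives −12q + 5 = 11q − 4 ⇒ q = 9/23.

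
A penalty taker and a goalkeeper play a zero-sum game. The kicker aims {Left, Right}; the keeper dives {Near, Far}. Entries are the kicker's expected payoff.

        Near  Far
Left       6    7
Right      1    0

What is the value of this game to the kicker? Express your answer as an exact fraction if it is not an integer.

6

Row minima: Left → 6, Right → 0; maximin = 6.
Column maxima: Near → 6, Far → 7; minimax = 6.
Since maximin = minimax = 6, there is a saddle point and the value is 6.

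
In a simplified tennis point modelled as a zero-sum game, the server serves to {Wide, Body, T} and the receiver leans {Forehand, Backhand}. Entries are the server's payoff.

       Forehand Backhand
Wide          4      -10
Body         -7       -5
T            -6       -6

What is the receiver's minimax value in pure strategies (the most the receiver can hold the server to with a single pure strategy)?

Column maxima: Forehand → 4, Backhand → -5.
The smallest of these is -5.

-5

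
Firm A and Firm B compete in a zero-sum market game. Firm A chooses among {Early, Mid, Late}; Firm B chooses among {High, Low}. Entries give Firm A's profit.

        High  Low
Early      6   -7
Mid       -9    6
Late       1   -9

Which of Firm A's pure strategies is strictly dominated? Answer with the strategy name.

Late

Early gives a strictly higher payoff than Late against every column: 6 > 1, -7 > -9.
So Late is strictly dominated and Firm A never plays it.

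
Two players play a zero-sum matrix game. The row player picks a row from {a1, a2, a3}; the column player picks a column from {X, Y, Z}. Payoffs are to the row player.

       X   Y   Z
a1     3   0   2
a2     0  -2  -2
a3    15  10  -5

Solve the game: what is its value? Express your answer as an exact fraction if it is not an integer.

Row minima: a1 → 0, a2 → -2, a3 → -5; maximin = 0.
Column maxima: X → 15, Y → 10, Z → 2; minimax = 2.
0 ≠ 2, so there is no saddle point; optimal play is mixed.
a2 is strictly dominated by a1, so the row player never plays it.
X is strictly dominated by Y (it gives the row player strictly more in every row), so the column player never plays it.
On the remaining 2×2 (a1, a3 vs Y, Z):
Let the row player play a1 with probability p. Expected payoff against Y: 0p + 10(1−p) = −10p + 10; against Z: 2p + (-5)(1−p) = 7p − 5.
Setting these equal: −10p + 10 = 7p − 5 ⇒ −17p = -15 ⇒ p = 15/17, and the value is (-10)·(15/17) + 10 = 20/17.
For the column player: with q = P(Y), equating a1's and a3's payoffs gives −2q + 2 = 15q − 5 ⇒ q = 7/17.

20/17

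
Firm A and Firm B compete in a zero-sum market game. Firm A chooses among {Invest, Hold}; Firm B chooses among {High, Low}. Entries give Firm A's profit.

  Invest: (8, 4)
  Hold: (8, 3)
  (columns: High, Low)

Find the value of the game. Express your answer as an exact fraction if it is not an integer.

Row minima: Invest → 4, Hold → 3; maximin = 4.
Column maxima: High → 8, Low → 4; minimax = 4.
Since maximin = minimax = 4, there is a saddle point and the value is 4.

4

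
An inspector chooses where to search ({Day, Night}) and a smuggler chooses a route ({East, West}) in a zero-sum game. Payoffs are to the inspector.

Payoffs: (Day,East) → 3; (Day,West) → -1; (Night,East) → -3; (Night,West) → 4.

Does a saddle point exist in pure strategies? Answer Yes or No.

Row minima: Day → -1, Night → -3; maximin = -1.
Column maxima: East → 3, West → 4; minimax = 3.
-1 ≠ 3, so no pure-strategy equilibrium exists.

No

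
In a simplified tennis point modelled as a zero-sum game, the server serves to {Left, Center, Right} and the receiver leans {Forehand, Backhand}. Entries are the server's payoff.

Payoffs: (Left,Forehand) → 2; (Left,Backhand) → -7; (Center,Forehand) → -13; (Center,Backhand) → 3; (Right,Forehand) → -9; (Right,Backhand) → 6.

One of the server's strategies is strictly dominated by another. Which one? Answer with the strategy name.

Right gives a strictly higher payoff than Center against every column: -9 > -13, 6 > 3.
So Center is strictly dominated and the server never plays it.

Center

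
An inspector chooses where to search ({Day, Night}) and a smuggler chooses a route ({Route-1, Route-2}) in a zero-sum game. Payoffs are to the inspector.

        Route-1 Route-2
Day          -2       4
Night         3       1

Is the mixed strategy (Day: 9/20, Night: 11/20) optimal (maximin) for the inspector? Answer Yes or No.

Against Route-1 this mix gives (9/20)·(-2) + (11/20)·3 = 3/4.
Against Route-2 this mix gives (9/20)·4 + (11/20)·1 = 47/20.
The smuggler will play Route-1, holding the inspector to 3/4. Shifting weight toward the row that does better against Route-1 would raise this floor (the equalizing mix achieves 7/4 against both Route-1 and Route-2), so the proposed strategy is not optimal.

No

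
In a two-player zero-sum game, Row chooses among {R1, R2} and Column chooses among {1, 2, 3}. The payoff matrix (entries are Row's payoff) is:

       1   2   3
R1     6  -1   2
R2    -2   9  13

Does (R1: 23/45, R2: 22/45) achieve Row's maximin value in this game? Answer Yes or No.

Against 1 this mix gives (23/45)·6 + (22/45)·(-2) = 94/45.
Against 2 this mix gives (23/45)·(-1) + (22/45)·9 = 35/9.
Against 3 this mix gives (23/45)·2 + (22/45)·13 = 332/45.
Column will play 1, holding Row to 94/45. Shifting weight toward the row that does better against 1 would raise this floor (the equalizing mix achieves 26/9 against both 1 and 2), so the proposed strategy is not optimal.

No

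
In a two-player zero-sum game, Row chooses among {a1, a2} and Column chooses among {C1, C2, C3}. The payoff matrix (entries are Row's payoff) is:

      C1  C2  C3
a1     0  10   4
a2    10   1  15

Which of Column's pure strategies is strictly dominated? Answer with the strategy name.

C3

C1 holds Row's payoff strictly below C3 in every row: 0 < 4, 10 < 15.
So C3 is strictly dominated for Column.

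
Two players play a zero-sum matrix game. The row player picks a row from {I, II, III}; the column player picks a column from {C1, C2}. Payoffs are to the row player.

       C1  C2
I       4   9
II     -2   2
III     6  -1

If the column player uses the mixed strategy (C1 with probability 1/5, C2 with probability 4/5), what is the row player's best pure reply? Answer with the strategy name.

Expected payoff of I: (1/5)·4 + (4/5)·9 = 8.
Expected payoff of II: (1/5)·(-2) + (4/5)·2 = 6/5.
Expected payoff of III: (1/5)·6 + (4/5)·(-1) = 2/5.
The largest is 8, so the row player's best response is I.

I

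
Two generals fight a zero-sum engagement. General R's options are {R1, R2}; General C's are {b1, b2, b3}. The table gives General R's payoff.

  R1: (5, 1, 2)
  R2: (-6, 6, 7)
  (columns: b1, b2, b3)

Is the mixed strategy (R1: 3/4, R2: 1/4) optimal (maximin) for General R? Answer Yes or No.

Against b1 this mix gives (3/4)·5 + (1/4)·(-6) = 9/4.
Against b2 this mix gives (3/4)·1 + (1/4)·6 = 9/4.
Against b3 this mix gives (3/4)·2 + (1/4)·7 = 13/4.
All of General C's active replies (b1, b2) yield 9/4, and no column does worse for General R. The mix makes General C indifferent and guarantees 9/4, so it is optimal.

Yes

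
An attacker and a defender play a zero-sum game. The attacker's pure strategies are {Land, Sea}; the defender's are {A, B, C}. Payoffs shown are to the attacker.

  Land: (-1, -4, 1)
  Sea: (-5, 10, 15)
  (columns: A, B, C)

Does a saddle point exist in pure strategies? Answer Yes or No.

Row minima: Land → -4, Sea → -5; maximin = -4.
Column maxima: A → -1, B → 10, C → 15; minimax = -1.
-4 ≠ -1, so no pure-strategy equilibrium exists.

No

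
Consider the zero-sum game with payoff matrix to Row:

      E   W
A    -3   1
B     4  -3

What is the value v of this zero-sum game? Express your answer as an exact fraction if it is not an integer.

-5/11

Row minima: A → -3, B → -3; maximin = -3.
Column maxima: E → 4, W → 1; minimax = 1.
-3 ≠ 1, so there is no saddle point; optimal play is mixed.
Let Row play A with probability p. Expected payoff against E: (-3)p + 4(1−p) = −7p + 4; against W: 1p + (-3)(1−p) = 4p − 3.
Setting these equal: −7p + 4 = 4p − 3 ⇒ −11p = -7 ⇒ p = 7/11, and the value is (-7)·(7/11) + 4 = -5/11.
For Column: with q = P(E), equating A's and B's payoffs gives −4q + 1 = 7q − 3 ⇒ q = 4/11.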